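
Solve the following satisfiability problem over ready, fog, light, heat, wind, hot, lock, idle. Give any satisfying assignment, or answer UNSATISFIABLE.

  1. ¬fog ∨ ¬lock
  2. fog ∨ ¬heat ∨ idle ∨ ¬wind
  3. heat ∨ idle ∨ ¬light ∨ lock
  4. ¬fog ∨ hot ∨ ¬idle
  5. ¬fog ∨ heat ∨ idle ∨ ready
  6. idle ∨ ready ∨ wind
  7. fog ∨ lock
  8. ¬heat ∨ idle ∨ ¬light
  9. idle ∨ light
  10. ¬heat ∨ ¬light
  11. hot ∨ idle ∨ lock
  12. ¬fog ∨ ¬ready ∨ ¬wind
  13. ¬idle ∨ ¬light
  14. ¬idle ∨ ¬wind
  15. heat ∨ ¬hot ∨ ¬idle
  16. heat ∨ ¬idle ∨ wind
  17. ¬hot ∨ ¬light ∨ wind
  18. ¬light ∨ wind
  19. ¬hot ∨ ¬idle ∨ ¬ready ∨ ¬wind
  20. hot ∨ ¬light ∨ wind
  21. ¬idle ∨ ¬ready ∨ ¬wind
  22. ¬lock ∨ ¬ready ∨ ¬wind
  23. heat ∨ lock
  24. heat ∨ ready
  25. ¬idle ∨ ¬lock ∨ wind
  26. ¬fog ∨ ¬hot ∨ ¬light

ready = False, fog = True, light = False, heat = True, wind = False, hot = True, lock = False, idle = True

Set ready = False.
  then (heat ∨ ready) forces heat = True.
  then (¬heat ∨ ¬light) forces light = False.
  then (idle ∨ light) forces idle = True.
  then (¬idle ∨ ¬wind) forces wind = False.
  then (¬idle ∨ ¬lock ∨ wind) forces lock = False.
  then (fog ∨ lock) forces fog = True.
  then (¬fog ∨ hot ∨ ¬idle) forces hot = True.
All clauses satisfied.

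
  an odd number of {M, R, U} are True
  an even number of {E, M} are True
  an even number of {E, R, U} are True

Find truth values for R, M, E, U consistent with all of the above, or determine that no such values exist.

No satisfying assignment exists.

Adding constraints 1, 2, 3 mod 2: every variable appears an even number of times on the left, so the left side is 0.
But the right sides sum to 1 (mod 2). 0 ≠ 1 — the system is inconsistent.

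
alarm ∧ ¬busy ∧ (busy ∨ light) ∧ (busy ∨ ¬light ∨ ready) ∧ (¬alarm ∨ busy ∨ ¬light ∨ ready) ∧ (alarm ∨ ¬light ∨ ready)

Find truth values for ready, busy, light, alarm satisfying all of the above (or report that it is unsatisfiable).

Unit clause (alarm) forces alarm = True.
Unit clause (¬busy) forces busy = False.
In (busy ∨ light) only light is left, so light = True.
In (busy ∨ ¬light ∨ ready) only ready is left, so ready = True.
Check each clause:
  (alarm): alarm holds.
  (¬busy): ¬busy holds.
  (busy ∨ light): light holds.
  (busy ∨ ¬light ∨ ready): ready holds.
  (¬alarm ∨ busy ∨ ¬light ∨ ready): ready holds.
  (alarm ∨ ¬light ∨ ready): alarm holds.
All clauses satisfied.

ready = True, busy = False, light = True, alarm = True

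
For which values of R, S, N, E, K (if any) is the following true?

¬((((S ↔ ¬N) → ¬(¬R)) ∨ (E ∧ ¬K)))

R = False; S = True; N = False; E = False; K = True

  ¬((((S ↔ ¬N) → ¬(¬R)) ∨ (E ∧ ¬K))) = True
    ((S ↔ ¬N) → ¬(¬R)) ∨ (E ∧ ¬K) = False
      (S ↔ ¬N) → ¬(¬R) = False
        S ↔ ¬N = True
          ¬N = True
        ¬(¬R) = False
          ¬R = True
      E ∧ ¬K = False
        ¬K = False
The formula evaluates to True.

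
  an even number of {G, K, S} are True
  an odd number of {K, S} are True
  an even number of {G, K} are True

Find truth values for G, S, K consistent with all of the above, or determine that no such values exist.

G: True, S: False, K: True

{G, K, S}: 2 true → even ✓
{K, S}: 1 true → odd ✓
{G, K}: 2 true → even ✓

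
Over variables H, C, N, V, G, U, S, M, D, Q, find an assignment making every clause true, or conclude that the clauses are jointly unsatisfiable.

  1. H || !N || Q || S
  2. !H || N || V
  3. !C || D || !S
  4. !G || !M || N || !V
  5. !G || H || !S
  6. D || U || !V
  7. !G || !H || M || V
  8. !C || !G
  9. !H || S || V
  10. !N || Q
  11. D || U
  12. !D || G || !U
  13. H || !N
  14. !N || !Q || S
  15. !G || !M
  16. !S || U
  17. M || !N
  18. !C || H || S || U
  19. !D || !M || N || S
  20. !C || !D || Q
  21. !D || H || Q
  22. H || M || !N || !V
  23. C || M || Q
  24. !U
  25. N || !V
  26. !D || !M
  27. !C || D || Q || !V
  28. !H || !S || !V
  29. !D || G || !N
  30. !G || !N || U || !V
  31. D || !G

H: False; C: False; N: False; V: False; G: False; U: False; S: False; M: False; D: True; Q: True

Unit clause (!U) forces U = False.
In (D || U) only D is left, so D = True.
In (!S || U) only !S is left, so S = False.
In (!D || !M) only !M is left, so M = False.
In (M || !N) only !N is left, so N = False.
In (N || !V) only !V is left, so V = False.
In (!H || N || V) only !H is left, so H = False.
In (!C || H || S || U) only !C is left, so C = False.
In (!D || H || Q) only Q is left, so Q = True.
Set G = False.
All clauses satisfied.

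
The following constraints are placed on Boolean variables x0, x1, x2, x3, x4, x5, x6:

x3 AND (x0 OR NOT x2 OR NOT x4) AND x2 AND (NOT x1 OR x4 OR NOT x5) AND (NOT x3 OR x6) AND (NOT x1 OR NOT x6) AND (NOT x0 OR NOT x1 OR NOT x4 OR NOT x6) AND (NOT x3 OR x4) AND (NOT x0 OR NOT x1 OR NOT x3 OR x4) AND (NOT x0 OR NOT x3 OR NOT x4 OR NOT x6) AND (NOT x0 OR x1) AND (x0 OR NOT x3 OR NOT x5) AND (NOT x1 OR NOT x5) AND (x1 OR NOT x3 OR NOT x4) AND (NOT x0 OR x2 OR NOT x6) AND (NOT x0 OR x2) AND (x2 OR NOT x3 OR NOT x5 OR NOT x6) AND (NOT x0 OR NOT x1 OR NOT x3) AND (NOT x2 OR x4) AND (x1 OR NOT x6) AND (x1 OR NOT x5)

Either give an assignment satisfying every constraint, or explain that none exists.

Case x2 = True:
  (x3) forces x3 = True.
  (NOT x3 OR x6) forces x6 = True.
  (NOT x1 OR NOT x6) forces x1 = False.
  Clause (x1 OR NOT x6) is falsified — contradiction.
Case x2 = False:
  Clause (x2) is falsified — contradiction.
Both cases fail, so the formula is unsatisfiable.

UNSATISFIABLE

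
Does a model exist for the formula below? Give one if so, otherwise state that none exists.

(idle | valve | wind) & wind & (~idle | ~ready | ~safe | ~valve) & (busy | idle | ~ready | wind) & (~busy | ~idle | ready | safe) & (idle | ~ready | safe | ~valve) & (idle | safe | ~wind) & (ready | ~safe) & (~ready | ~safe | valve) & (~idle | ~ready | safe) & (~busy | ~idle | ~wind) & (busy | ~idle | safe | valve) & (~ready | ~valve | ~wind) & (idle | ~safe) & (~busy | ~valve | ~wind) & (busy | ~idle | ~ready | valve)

ready=F; idle=T; busy=F; valve=T; wind=T; safe=F

Unit clause (wind) forces wind = True.
Try ready = True:
  (~ready | ~valve | ~wind) forces valve = False.
  (~ready | ~safe | valve) forces safe = False.
  (idle | safe | ~wind) forces idle = True.
  clause (~idle | ~ready | safe) is falsified — backtrack.
So ready = False.
  then (ready | ~safe) forces safe = False.
  then (idle | safe | ~wind) forces idle = True.
  then (~busy | ~idle | ~wind) forces busy = False.
  then (busy | ~idle | safe | valve) forces valve = True.
All clauses satisfied.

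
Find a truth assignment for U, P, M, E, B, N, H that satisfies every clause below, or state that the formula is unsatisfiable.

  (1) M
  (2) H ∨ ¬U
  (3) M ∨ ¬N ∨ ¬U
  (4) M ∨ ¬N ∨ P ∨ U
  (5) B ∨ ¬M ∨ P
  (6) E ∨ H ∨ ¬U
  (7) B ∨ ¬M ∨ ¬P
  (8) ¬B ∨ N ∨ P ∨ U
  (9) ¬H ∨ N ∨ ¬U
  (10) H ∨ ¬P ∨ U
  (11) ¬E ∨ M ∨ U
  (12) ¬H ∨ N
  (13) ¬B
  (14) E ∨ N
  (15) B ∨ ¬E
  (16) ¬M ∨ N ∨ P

Unsatisfiable

Case M = True:
  (¬B) forces B = False.
  (B ∨ ¬M ∨ P) forces P = True.
  Clause (B ∨ ¬M ∨ ¬P) is falsified — contradiction.
Case M = False:
  Clause (M) is falsified — contradiction.
Both cases fail, so the formula is unsatisfiable.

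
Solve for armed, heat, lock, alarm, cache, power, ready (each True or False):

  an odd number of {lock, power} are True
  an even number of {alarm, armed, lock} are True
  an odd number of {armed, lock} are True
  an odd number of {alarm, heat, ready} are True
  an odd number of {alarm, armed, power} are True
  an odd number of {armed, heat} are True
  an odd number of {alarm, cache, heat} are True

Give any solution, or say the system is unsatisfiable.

armed: True, heat: False, lock: False, alarm: True, cache: False, power: True, ready: False

{lock, power}: 1 true → odd ✓
{alarm, armed, lock}: 2 true → even ✓
{armed, lock}: 1 true → odd ✓
{alarm, heat, ready}: 1 true → odd ✓
{alarm, armed, power}: 3 true → odd ✓
{armed, heat}: 1 true → odd ✓
{alarm, cache, heat}: 1 true → odd ✓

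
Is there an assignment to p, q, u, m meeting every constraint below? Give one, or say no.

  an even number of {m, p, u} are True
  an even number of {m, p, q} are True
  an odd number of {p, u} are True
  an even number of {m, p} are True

p: True, q: False, u: False, m: True

{m, p, u}: 2 true → even ✓
{m, p, q}: 2 true → even ✓
{p, u}: 1 true → odd ✓
{m, p}: 2 true → even ✓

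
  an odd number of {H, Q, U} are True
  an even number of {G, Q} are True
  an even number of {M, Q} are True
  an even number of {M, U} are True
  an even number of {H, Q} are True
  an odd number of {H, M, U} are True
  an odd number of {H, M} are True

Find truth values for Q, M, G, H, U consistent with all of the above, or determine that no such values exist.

UNSATISFIABLE

Adding constraints 3, 5, 7 mod 2: every variable appears an even number of times on the left, so the left side is 0.
But the right sides sum to 1 (mod 2). 0 ≠ 1 — the system is inconsistent.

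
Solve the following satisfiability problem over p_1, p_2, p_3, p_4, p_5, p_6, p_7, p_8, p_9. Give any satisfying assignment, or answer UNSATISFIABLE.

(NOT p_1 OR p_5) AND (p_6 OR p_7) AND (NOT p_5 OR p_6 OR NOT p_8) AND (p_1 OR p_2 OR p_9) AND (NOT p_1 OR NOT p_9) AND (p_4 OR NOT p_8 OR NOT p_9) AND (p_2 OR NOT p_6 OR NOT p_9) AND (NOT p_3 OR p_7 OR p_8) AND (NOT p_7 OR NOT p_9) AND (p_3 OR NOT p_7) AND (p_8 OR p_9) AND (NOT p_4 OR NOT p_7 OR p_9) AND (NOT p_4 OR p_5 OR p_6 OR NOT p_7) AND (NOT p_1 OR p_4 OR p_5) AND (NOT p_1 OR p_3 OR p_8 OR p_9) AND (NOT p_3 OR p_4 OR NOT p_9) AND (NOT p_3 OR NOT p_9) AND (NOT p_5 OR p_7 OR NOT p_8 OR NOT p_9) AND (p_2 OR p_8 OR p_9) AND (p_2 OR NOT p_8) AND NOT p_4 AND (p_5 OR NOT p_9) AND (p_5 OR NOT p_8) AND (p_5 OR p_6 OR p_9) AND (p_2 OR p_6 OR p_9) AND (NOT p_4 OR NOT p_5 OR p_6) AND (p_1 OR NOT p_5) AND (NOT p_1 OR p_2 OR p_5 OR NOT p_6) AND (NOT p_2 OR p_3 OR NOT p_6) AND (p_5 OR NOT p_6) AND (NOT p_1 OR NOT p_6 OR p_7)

Unit clause (NOT p_4) forces p_4 = False.
Set p_1 = True.
  then (NOT p_1 OR p_5) forces p_5 = True.
  then (NOT p_1 OR NOT p_9) forces p_9 = False.
  then (p_8 OR p_9) forces p_8 = True.
  then (p_2 OR NOT p_8) forces p_2 = True.
  then (NOT p_5 OR p_6 OR NOT p_8) forces p_6 = True.
  then (NOT p_2 OR p_3 OR NOT p_6) forces p_3 = True.
  then (NOT p_1 OR NOT p_6 OR p_7) forces p_7 = True.
All clauses satisfied.

p_1 = True; p_2 = True; p_3 = True; p_4 = False; p_5 = True; p_6 = True; p_7 = True; p_8 = True; p_9 = False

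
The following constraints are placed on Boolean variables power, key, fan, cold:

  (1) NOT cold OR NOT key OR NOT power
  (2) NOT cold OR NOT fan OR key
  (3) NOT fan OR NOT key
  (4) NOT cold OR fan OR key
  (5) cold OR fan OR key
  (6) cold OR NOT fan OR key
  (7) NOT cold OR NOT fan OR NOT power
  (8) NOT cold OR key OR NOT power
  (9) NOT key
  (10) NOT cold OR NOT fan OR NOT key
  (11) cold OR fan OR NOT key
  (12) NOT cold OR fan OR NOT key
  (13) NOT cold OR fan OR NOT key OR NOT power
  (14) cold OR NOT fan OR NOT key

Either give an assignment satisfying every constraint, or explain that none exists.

UNSATISFIABLE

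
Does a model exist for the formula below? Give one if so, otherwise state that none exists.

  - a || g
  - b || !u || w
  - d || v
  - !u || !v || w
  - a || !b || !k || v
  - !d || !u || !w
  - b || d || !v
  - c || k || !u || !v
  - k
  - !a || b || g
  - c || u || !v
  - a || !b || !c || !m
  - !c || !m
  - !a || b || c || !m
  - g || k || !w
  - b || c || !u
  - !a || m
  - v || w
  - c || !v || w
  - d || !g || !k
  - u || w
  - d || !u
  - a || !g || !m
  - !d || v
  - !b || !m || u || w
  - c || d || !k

u = False, c = True, d = True, g = True, v = True, m = False, b = True, a = False, w = True, k = True

Unit clause (k) forces k = True.
Try u = True:
  (d || !u) forces d = True.
  (!d || !u || !w) forces w = False.
  (b || !u || w) forces b = True.
  (!u || !v || w) forces v = False.
  clause (v || w) is falsified — backtrack.
So u = False.
  then (u || w) forces w = True.
Try c = False:
  (c || u || !v) forces v = False.
  (d || v) forces d = True.
  clause (!d || v) is falsified — backtrack.
So c = True.
  then (!c || !m) forces m = False.
  then (!a || m) forces a = False.
  then (a || g) forces g = True.
  then (d || !g || !k) forces d = True.
  then (!d || v) forces v = True.
Set b = True.
All clauses satisfied.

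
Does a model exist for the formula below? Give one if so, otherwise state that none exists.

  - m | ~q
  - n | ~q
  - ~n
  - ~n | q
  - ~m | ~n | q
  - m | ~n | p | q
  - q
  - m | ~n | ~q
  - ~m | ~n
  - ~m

No satisfying assignment exists.

Case m = True:
  Clause (~m) is falsified — contradiction.
Case m = False:
  (m | ~q) forces q = False.
  Clause (q) is falsified — contradiction.
Both cases fail, so the formula is unsatisfiable.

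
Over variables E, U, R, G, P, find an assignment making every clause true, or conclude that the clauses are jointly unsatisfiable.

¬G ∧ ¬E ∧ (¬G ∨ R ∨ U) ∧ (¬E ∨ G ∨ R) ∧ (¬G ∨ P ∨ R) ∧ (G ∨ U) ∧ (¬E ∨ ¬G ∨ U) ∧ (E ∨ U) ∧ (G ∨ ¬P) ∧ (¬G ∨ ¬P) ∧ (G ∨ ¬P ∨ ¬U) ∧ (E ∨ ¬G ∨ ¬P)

Unit clause (¬G) forces G = False.
Unit clause (¬E) forces E = False.
In (G ∨ U) only U is left, so U = True.
In (G ∨ ¬P) only ¬P is left, so P = False.
Set R = True.
All clauses satisfied.

E = False; U = True; R = True; G = False; P = False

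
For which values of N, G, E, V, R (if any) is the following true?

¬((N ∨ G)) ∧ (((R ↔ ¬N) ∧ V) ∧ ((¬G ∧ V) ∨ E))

N = False, G = False, E = False, V = True, R = True

  ¬((N ∨ G)) = True
    N ∨ G = False
  ((R ↔ ¬N) ∧ V) ∧ ((¬G ∧ V) ∨ E) = True
    (R ↔ ¬N) ∧ V = True
      R ↔ ¬N = True
        ¬N = True
    (¬G ∧ V) ∨ E = True
      ¬G ∧ V = True
        ¬G = True
Both conjuncts True, so the formula holds.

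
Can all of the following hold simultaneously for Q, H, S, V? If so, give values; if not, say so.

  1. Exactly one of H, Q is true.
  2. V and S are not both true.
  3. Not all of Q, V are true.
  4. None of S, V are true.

Q = True; H = False; S = False; V = False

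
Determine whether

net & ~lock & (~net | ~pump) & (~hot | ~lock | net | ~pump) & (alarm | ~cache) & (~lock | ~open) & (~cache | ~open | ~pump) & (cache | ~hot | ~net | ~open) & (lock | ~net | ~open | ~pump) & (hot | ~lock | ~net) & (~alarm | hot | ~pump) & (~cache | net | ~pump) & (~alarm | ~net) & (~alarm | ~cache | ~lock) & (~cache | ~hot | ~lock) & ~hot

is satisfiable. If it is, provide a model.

cache=F, alarm=F, hot=F, open=T, net=T, lock=F, pump=F

Unit clause (net) forces net = True.
Unit clause (~lock) forces lock = False.
In (~net | ~pump) only ~pump is left, so pump = False.
In (~alarm | ~net) only ~alarm is left, so alarm = False.
Unit clause (~hot) forces hot = False.
In (alarm | ~cache) only ~cache is left, so cache = False.
Set open = True.
All clauses satisfied.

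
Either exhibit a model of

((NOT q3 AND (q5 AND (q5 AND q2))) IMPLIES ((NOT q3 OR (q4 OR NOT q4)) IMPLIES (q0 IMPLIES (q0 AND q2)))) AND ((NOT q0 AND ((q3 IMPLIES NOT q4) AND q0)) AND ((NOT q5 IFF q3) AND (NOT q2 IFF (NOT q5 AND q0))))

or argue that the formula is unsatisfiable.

Unsatisfiable — no assignment works.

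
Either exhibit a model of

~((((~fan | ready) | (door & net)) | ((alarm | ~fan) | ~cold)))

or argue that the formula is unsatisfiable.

cold=T, alarm=F, door=T, net=F, fan=T, ready=F

  ~((((~fan | ready) | (door & net)) | ((alarm | ~fan) | ~cold))) = True
    ((~fan | ready) | (door & net)) | ((alarm | ~fan) | ~cold) = False
      (~fan | ready) | (door & net) = False
        ~fan | ready = False
          ~fan = False
        door & net = False
      (alarm | ~fan) | ~cold = False
        alarm | ~fan = False
          ~fan = False
        ~cold = False
The formula evaluates to True.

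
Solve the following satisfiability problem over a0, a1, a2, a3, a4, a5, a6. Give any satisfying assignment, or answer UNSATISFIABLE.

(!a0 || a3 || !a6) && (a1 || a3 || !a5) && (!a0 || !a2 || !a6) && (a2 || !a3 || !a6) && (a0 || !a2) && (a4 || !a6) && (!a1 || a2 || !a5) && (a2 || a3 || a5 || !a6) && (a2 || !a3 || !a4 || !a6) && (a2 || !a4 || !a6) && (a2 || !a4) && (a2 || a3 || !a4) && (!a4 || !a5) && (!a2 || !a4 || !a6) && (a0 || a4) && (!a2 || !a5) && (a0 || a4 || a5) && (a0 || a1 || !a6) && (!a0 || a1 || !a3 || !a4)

Try a0 = False:
  (a0 || !a2) forces a2 = False.
  (a2 || !a4) forces a4 = False.
  clause (a0 || a4) is falsified — backtrack.
So a0 = True.
Set a1 = False.
Set a2 = True.
  then (!a0 || !a2 || !a6) forces a6 = False.
  then (!a2 || !a5) forces a5 = False.
Set a3 = False.
Set a4 = True.
All clauses satisfied.

a0 = True; a1 = False; a2 = True; a3 = False; a4 = True; a5 = False; a6 = False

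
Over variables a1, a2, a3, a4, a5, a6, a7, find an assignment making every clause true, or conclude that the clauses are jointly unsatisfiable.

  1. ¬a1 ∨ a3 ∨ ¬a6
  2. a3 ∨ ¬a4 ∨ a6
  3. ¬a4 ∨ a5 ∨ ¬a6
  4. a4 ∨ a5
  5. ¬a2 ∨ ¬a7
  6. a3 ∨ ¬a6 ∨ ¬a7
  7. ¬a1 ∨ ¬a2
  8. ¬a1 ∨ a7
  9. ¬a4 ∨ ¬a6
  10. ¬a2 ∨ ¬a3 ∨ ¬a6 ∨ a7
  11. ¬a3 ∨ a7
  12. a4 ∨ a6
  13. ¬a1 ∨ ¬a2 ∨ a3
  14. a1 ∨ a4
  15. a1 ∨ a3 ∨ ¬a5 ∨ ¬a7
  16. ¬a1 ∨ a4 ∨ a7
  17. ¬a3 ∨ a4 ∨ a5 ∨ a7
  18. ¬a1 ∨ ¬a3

a1 = False, a2 = False, a3 = True, a4 = True, a5 = False, a6 = False, a7 = True

Set a1 = False.
  then (a1 ∨ a4) forces a4 = True.
  then (¬a4 ∨ ¬a6) forces a6 = False.
  then (a3 ∨ ¬a4 ∨ a6) forces a3 = True.
  then (¬a3 ∨ a7) forces a7 = True.
  then (¬a2 ∨ ¬a7) forces a2 = False.
Set a5 = False.
All clauses satisfied.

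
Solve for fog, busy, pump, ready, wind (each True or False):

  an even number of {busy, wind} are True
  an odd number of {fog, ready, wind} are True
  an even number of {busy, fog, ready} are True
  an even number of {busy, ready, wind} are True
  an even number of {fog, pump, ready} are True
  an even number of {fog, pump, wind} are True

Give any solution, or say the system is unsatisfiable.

No satisfying assignment exists.

Adding constraints 1, 2, 3 mod 2: every variable appears an even number of times on the left, so the left side is 0.
But the right sides sum to 1 (mod 2). 0 ≠ 1 — the system is inconsistent.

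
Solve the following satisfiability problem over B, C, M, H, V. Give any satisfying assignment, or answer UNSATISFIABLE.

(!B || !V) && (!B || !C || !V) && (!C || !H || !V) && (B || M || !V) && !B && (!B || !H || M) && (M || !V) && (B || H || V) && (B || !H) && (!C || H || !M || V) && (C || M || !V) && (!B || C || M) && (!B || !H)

B: False, C: True, M: True, H: False, V: True

Unit clause (!B) forces B = False.
In (B || !H) only !H is left, so H = False.
In (B || H || V) only V is left, so V = True.
In (B || M || !V) only M is left, so M = True.
Set C = True.
All clauses satisfied.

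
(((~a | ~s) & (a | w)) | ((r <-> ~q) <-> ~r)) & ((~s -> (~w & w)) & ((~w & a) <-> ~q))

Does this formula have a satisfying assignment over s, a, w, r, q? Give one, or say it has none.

s: True; a: False; w: True; r: False; q: True

  ((~a | ~s) & (a | w)) | ((r <-> ~q) <-> ~r) = True
    (~a | ~s) & (a | w) = True
      ~a | ~s = True
        ~a = True
        ~s = False
      a | w = True
    (r <-> ~q) <-> ~r = True
      r <-> ~q = True
        ~q = False
      ~r = True
  (~s -> (~w & w)) & ((~w & a) <-> ~q) = True
    ~s -> (~w & w) = True
      ~s = False
      ~w & w = False
        ~w = False
    (~w & a) <-> ~q = True
      ~w & a = False
        ~w = False
      ~q = False
Both conjuncts True, so the formula holds.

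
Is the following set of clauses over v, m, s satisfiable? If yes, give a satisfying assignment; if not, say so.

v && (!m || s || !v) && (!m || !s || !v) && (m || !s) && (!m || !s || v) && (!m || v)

Unit clause (v) forces v = True.
Try m = True:
  (!m || s || !v) forces s = True.
  clause (!m || !s || !v) is falsified — backtrack.
So m = False.
  then (m || !s) forces s = False.
All clauses satisfied.

v=T, m=F, s=F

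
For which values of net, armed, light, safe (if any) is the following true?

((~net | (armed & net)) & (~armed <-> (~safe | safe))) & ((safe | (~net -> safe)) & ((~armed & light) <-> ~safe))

net = False, armed = False, light = False, safe = True

  (~net | (armed & net)) & (~armed <-> (~safe | safe)) = True
    ~net | (armed & net) = True
      ~net = True
      armed & net = False
    ~armed <-> (~safe | safe) = True
      ~armed = True
      ~safe | safe = True
        ~safe = False
  (safe | (~net -> safe)) & ((~armed & light) <-> ~safe) = True
    safe | (~net -> safe) = True
      ~net -> safe = True
        ~net = True
    (~armed & light) <-> ~safe = True
      ~armed & light = False
        ~armed = True
      ~safe = False
Both conjuncts True, so the formula holds.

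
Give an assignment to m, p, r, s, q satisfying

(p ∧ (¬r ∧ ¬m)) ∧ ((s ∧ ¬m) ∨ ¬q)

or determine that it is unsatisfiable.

m = False, p = True, r = False, s = True, q = True

  p ∧ (¬r ∧ ¬m) = True
    ¬r ∧ ¬m = True
      ¬r = True
      ¬m = True
  (s ∧ ¬m) ∨ ¬q = True
    s ∧ ¬m = True
      ¬m = True
    ¬q = False
Both conjuncts True, so the formula holds.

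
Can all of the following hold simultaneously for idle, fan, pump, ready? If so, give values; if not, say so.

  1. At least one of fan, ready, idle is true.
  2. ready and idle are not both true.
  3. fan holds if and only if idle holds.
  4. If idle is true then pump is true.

idle = False; fan = False; pump = False; ready = True

  (1) {fan, ready, idle}: 1 true — at least one ✓
  (2) ready=T, idle=F — not both ✓
  (3) fan=F, idle=F — same ✓
  (4) idle=F ⇒ pump: vacuous ✓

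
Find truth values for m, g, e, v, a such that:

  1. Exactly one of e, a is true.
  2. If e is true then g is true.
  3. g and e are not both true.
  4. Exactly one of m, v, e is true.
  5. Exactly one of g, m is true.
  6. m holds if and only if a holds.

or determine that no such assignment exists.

m=T; g=F; e=F; v=F; a=T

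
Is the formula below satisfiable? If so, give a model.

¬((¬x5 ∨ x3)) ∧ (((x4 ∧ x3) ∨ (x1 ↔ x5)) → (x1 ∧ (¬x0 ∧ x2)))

x0=F, x1=F, x2=T, x3=F, x4=T, x5=T

  ¬((¬x5 ∨ x3)) = True
    ¬x5 ∨ x3 = False
      ¬x5 = False
  ((x4 ∧ x3) ∨ (x1 ↔ x5)) → (x1 ∧ (¬x0 ∧ x2)) = True
    (x4 ∧ x3) ∨ (x1 ↔ x5) = False
      x4 ∧ x3 = False
      x1 ↔ x5 = False
    x1 ∧ (¬x0 ∧ x2) = False
      ¬x0 ∧ x2 = True
        ¬x0 = True
Both conjuncts True, so the formula holds.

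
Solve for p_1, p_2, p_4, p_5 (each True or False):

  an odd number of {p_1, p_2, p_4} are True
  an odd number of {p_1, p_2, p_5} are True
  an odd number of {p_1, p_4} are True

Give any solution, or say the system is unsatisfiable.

p_1 = True, p_2 = False, p_4 = False, p_5 = False

{p_1, p_2, p_4}: 1 true → odd ✓
{p_1, p_2, p_5}: 1 true → odd ✓
{p_1, p_4}: 1 true → odd ✓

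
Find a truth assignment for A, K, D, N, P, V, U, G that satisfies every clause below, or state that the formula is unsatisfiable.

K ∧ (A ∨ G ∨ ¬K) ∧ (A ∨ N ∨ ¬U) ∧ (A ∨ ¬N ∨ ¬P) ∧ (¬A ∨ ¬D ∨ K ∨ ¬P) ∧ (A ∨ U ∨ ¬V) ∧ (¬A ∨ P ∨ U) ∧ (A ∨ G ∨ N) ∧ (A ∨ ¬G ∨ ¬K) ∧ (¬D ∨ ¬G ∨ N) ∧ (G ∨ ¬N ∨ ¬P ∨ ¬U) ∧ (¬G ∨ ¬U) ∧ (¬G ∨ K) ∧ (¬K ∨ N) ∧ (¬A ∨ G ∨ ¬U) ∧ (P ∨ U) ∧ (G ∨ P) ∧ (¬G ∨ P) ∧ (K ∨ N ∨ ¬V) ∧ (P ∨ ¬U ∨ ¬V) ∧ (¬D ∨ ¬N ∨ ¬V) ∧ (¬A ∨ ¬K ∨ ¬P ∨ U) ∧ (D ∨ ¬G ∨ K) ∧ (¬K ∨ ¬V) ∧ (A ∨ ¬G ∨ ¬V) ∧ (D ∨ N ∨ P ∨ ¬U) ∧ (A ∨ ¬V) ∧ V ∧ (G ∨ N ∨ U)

Unsatisfiable

Case V = True:
  (K) forces K = True.
  Clause (¬K ∨ ¬V) is falsified — contradiction.
Case V = False:
  Clause (V) is falsified — contradiction.
Both cases fail, so the formula is unsatisfiable.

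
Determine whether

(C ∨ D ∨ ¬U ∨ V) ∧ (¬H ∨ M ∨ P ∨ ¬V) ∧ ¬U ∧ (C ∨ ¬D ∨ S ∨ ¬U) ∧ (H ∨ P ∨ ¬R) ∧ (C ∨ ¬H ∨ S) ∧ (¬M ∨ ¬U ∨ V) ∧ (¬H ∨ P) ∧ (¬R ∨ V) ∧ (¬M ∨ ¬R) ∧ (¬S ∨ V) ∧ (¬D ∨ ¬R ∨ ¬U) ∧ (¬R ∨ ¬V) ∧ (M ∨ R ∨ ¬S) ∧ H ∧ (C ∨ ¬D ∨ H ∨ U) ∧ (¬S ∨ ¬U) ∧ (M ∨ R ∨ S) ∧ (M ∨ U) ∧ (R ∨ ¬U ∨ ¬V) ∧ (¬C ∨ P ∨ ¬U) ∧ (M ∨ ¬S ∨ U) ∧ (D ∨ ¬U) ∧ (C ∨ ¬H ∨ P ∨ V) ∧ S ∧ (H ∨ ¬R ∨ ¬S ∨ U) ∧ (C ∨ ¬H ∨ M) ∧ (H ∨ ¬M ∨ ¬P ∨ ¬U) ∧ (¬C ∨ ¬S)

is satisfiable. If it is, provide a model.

V: True; C: False; D: False; M: True; U: False; P: True; H: True; S: True; R: False

Unit clause (¬U) forces U = False.
Unit clause (H) forces H = True.
In (M ∨ U) only M is left, so M = True.
Unit clause (S) forces S = True.
In (¬C ∨ ¬S) only ¬C is left, so C = False.
In (¬H ∨ P) only P is left, so P = True.
In (¬M ∨ ¬R) only ¬R is left, so R = False.
In (¬S ∨ V) only V is left, so V = True.
Set D = False.
All clauses satisfied.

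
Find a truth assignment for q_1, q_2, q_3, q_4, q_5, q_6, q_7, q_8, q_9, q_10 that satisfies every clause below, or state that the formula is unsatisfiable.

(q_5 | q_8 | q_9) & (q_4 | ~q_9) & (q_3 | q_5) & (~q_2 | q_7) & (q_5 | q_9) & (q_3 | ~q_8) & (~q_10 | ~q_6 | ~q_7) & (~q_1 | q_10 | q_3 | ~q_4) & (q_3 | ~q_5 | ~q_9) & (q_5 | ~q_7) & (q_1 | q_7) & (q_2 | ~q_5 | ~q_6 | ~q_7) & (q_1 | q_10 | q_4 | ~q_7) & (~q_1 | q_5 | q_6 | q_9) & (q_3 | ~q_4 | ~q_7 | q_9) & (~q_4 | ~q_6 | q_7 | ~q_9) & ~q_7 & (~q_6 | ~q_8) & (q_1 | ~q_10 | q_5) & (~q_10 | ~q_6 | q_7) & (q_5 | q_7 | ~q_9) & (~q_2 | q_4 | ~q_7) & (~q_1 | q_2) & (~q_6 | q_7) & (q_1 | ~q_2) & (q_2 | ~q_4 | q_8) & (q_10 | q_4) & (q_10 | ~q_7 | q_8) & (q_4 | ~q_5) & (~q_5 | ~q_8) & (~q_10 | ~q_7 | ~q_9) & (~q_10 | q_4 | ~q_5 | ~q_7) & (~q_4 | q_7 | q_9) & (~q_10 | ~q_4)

Unsatisfiable — no assignment works.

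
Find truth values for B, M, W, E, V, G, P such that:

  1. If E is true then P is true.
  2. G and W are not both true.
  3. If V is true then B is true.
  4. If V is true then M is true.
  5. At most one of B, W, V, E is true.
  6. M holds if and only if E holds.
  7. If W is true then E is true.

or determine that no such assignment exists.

B=F; M=F; W=F; E=F; V=F; G=T; P=F

  (1) E=F ⇒ P: vacuous ✓
  (2) G=T, W=F — not both ✓
  (3) V=F ⇒ B: vacuous ✓
  (4) V=F ⇒ M: vacuous ✓
  (5) {B, W, V, E}: 0 true — at most one ✓
  (6) M=F, E=F — same ✓
  (7) W=F ⇒ E: vacuous ✓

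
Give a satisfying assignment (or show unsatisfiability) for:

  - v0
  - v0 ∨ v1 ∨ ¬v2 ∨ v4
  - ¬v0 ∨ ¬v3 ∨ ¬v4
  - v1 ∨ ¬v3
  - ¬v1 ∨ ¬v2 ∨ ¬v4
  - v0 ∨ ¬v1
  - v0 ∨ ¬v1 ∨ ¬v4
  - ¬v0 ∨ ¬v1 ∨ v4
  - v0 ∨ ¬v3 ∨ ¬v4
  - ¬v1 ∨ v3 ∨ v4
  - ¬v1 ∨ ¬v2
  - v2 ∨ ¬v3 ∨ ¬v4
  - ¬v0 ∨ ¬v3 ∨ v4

Unit clause (v0) forces v0 = True.
Set v1 = False.
  then (v1 ∨ ¬v3) forces v3 = False.
Set v2 = False.
Set v4 = True.
All clauses satisfied.

v0=T, v1=F, v2=F, v3=F, v4=T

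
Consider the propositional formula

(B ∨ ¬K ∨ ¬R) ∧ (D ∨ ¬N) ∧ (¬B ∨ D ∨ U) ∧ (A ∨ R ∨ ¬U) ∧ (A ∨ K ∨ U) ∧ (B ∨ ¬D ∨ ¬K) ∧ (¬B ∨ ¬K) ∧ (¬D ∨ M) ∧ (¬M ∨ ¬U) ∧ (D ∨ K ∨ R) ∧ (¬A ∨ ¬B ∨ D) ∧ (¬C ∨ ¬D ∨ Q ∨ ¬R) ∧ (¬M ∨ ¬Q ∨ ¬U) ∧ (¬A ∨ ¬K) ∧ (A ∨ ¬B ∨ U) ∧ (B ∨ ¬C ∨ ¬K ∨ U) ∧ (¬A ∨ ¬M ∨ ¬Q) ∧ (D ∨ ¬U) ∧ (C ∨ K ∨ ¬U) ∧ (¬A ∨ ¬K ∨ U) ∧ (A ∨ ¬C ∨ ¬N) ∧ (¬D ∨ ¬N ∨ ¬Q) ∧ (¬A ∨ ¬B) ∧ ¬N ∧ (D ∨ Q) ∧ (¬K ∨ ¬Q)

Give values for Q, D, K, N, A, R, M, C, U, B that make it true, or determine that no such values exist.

Unit clause (¬N) forces N = False.
Set Q = False.
  then (D ∨ Q) forces D = True.
  then (¬D ∨ M) forces M = True.
  then (¬M ∨ ¬U) forces U = False.
Try K = True:
  (B ∨ ¬D ∨ ¬K) forces B = True.
  clause (¬B ∨ ¬K) is falsified — backtrack.
So K = False.
  then (A ∨ K ∨ U) forces A = True.
  then (¬A ∨ ¬B) forces B = False.
Set R = False.
Set C = False.
All clauses satisfied.

Q = False, D = True, K = False, N = False, A = True, R = False, M = True, C = False, U = False, B = False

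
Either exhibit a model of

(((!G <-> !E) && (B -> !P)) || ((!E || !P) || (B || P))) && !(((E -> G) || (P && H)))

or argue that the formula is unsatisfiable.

H = True, G = False, P = False, E = True, B = False

  ((!G <-> !E) && (B -> !P)) || ((!E || !P) || (B || P)) = True
    (!G <-> !E) && (B -> !P) = False
      !G <-> !E = False
        !G = True
        !E = False
      B -> !P = True
        !P = True
    (!E || !P) || (B || P) = True
      !E || !P = True
        !E = False
        !P = True
      B || P = False
  !(((E -> G) || (P && H))) = True
    (E -> G) || (P && H) = False
      E -> G = False
      P && H = False
Both conjuncts True, so the formula holds.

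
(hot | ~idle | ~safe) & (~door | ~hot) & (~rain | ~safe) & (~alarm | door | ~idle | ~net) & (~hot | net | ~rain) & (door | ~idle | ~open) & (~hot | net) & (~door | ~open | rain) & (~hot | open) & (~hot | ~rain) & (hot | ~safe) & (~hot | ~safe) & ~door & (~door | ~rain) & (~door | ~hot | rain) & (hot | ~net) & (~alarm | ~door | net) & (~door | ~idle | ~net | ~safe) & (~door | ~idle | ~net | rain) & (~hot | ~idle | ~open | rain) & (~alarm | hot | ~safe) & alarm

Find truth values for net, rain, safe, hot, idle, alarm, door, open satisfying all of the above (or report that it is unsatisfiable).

net = False, rain = True, safe = False, hot = False, idle = True, alarm = True, door = False, open = False

Unit clause (~door) forces door = False.
Unit clause (alarm) forces alarm = True.
Set net = False.
  then (~hot | net) forces hot = False.
  then (hot | ~safe) forces safe = False.
Set rain = True.
Set idle = True.
  then (door | ~idle | ~open) forces open = False.
All clauses satisfied.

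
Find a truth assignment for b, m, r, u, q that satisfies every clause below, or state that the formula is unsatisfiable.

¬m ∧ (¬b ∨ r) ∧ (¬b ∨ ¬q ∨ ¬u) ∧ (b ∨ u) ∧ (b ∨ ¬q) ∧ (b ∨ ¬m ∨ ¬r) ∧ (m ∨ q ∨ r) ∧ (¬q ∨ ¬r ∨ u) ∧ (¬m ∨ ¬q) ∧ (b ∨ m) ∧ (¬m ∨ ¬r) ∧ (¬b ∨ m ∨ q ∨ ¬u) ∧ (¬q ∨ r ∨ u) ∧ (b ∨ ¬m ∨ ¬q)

Unit clause (¬m) forces m = False.
In (b ∨ m) only b is left, so b = True.
In (¬b ∨ r) only r is left, so r = True.
Set u = False.
  then (¬q ∨ ¬r ∨ u) forces q = False.
All clauses satisfied.

b=T, m=F, r=T, u=F, q=F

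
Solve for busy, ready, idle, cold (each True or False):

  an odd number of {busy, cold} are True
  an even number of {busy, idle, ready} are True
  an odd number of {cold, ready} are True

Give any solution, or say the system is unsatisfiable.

busy = True; ready = True; idle = False; cold = False

{busy, cold}: 1 true → odd ✓
{busy, idle, ready}: 2 true → even ✓
{cold, ready}: 1 true → odd ✓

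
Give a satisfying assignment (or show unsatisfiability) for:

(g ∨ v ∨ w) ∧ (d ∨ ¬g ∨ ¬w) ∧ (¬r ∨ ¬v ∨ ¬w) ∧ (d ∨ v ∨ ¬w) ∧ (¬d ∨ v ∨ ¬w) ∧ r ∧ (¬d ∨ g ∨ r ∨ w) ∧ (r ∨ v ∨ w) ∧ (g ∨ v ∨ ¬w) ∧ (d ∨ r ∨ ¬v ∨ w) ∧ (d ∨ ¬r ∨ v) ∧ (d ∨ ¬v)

w=F, d=T, v=F, r=T, g=T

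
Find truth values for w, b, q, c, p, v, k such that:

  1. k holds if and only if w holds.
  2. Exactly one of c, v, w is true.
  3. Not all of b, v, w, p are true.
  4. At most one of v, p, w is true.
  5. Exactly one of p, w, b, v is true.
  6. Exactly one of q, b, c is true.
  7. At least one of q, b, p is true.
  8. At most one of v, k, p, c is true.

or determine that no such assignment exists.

w=T, b=F, q=T, c=F, p=F, v=F, k=T

  (1) k=T, w=T — same ✓
  (2) {c, v, w}: 1 true — exactly one ✓
  (3) {b, v, w, p}: 1/4 true — not all ✓
  (4) {v, p, w}: 1 true — at most one ✓
  (5) {p, w, b, v}: 1 true — exactly one ✓
  (6) {q, b, c}: 1 true — exactly one ✓
  (7) {q, b, p}: 1 true — at least one ✓
  (8) {v, k, p, c}: 1 true — at most one ✓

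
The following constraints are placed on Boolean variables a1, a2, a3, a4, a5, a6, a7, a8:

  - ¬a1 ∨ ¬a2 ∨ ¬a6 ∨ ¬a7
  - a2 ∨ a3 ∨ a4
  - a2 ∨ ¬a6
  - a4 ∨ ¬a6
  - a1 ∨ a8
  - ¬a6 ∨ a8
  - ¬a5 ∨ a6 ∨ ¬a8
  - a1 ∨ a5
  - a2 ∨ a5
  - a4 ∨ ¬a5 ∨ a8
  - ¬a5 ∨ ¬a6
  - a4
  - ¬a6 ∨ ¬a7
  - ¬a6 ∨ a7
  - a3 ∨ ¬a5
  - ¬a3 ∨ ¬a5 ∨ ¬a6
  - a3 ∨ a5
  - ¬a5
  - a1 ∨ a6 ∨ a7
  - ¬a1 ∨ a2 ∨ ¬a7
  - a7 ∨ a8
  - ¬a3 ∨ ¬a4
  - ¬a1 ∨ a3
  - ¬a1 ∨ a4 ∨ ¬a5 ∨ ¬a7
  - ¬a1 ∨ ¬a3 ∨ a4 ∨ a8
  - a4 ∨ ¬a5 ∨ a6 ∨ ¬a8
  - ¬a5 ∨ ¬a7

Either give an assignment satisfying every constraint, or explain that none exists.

The formula is unsatisfiable.

Case a3 = True:
  (a4) forces a4 = True.
  Clause (¬a3 ∨ ¬a4) is falsified — contradiction.
Case a3 = False:
  (a4) forces a4 = True.
  (a3 ∨ ¬a5) forces a5 = False.
  Clause (a3 ∨ a5) is falsified — contradiction.
Both cases fail, so the formula is unsatisfiable.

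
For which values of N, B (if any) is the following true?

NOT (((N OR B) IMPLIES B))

N=T, B=F

  NOT (((N OR B) IMPLIES B)) = True
    (N OR B) IMPLIES B = False
      N OR B = True
The formula evaluates to True.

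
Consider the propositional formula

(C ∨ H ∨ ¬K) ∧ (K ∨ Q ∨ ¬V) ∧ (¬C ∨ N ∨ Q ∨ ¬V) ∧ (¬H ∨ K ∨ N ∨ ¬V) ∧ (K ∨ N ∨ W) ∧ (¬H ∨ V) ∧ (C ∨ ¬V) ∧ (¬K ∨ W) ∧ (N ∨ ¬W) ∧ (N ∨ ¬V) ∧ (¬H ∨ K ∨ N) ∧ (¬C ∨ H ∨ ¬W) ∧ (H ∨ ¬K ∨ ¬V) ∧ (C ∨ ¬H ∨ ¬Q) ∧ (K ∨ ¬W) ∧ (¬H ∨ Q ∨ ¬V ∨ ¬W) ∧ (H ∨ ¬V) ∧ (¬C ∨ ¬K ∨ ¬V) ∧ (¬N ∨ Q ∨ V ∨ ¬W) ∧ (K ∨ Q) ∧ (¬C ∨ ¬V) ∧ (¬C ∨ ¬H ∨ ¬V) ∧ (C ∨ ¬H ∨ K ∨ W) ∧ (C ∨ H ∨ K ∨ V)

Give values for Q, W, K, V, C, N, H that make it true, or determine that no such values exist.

Set Q = True.
Set W = False.
  then (¬K ∨ W) forces K = False.
  then (K ∨ N ∨ W) forces N = True.
Try V = True:
  (C ∨ ¬V) forces C = True.
  clause (¬C ∨ ¬V) is falsified — backtrack.
So V = False.
  then (¬H ∨ V) forces H = False.
  then (C ∨ H ∨ K ∨ V) forces C = True.
All clauses satisfied.

Q: True, W: False, K: False, V: False, C: True, N: True, H: False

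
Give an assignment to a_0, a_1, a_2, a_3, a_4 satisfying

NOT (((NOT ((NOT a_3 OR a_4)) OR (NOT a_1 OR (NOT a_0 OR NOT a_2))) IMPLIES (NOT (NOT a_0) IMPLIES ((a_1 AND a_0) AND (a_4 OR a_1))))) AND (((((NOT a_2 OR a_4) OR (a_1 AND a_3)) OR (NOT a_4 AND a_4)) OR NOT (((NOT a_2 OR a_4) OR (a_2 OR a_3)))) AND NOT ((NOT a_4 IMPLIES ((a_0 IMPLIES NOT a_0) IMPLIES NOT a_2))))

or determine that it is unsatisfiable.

Case a_0 = True: the conjunct NOT ((NOT a_4 IMPLIES ((a_0 IMPLIES NOT a_0) IMPLIES NOT a_2))) becomes NOT ((NOT a_4 IMPLIES True)) = False.
Case a_0 = False: the conjunct NOT (((NOT ((NOT a_3 OR a_4)) OR (NOT a_1 OR (NOT a_0 OR NOT a_2))) IMPLIES (NOT (NOT a_0) IMPLIES ((a_1 AND a_0) AND (a_4 OR a_1))))) becomes NOT ((True IMPLIES True)) = False.
Both cases fail — unsatisfiable.

No satisfying assignment exists.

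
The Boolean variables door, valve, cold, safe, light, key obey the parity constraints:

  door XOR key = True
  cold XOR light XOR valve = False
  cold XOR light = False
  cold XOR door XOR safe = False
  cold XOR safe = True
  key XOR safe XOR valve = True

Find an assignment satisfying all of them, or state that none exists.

door = True; valve = False; cold = False; safe = True; light = False; key = False

door XOR key = T XOR F = True ✓
cold XOR light XOR valve = F XOR F XOR F = False ✓
cold XOR light = F XOR F = False ✓
cold XOR door XOR safe = F XOR T XOR T = False ✓
cold XOR safe = F XOR T = True ✓
key XOR safe XOR valve = F XOR T XOR F = True ✓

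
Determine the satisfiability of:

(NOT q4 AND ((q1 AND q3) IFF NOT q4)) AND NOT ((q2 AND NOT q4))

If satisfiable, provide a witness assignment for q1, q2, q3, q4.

q1 = True, q2 = False, q3 = True, q4 = False

  NOT q4 AND ((q1 AND q3) IFF NOT q4) = True
    NOT q4 = True
    (q1 AND q3) IFF NOT q4 = True
      q1 AND q3 = True
      NOT q4 = True
  NOT ((q2 AND NOT q4)) = True
    q2 AND NOT q4 = False
      NOT q4 = True
Both conjuncts True, so the formula holds.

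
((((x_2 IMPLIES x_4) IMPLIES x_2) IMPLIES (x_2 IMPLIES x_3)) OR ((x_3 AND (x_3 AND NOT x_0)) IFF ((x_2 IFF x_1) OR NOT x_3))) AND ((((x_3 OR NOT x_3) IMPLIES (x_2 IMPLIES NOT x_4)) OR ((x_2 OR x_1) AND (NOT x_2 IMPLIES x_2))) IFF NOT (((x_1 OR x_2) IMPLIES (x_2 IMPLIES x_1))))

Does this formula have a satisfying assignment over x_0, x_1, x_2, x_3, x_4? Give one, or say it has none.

x_0: False, x_1: False, x_2: True, x_3: True, x_4: True

  (((x_2 IMPLIES x_4) IMPLIES x_2) IMPLIES (x_2 IMPLIES x_3)) OR ((x_3 AND (x_3 AND NOT x_0)) IFF ((x_2 IFF x_1) OR NOT x_3)) = True
    ((x_2 IMPLIES x_4) IMPLIES x_2) IMPLIES (x_2 IMPLIES x_3) = True
      (x_2 IMPLIES x_4) IMPLIES x_2 = True
        x_2 IMPLIES x_4 = True
      x_2 IMPLIES x_3 = True
    (x_3 AND (x_3 AND NOT x_0)) IFF ((x_2 IFF x_1) OR NOT x_3) = False
      x_3 AND (x_3 AND NOT x_0) = True
        x_3 AND NOT x_0 = True
          NOT x_0 = True
      (x_2 IFF x_1) OR NOT x_3 = False
        x_2 IFF x_1 = False
        NOT x_3 = False
  (((x_3 OR NOT x_3) IMPLIES (x_2 IMPLIES NOT x_4)) OR ((x_2 OR x_1) AND (NOT x_2 IMPLIES x_2))) IFF NOT (((x_1 OR x_2) IMPLIES (x_2 IMPLIES x_1))) = True
    ((x_3 OR NOT x_3) IMPLIES (x_2 IMPLIES NOT x_4)) OR ((x_2 OR x_1) AND (NOT x_2 IMPLIES x_2)) = True
      (x_3 OR NOT x_3) IMPLIES (x_2 IMPLIES NOT x_4) = False
        x_3 OR NOT x_3 = True
          NOT x_3 = False
        x_2 IMPLIES NOT x_4 = False
          NOT x_4 = False
      (x_2 OR x_1) AND (NOT x_2 IMPLIES x_2) = True
        x_2 OR x_1 = True
        NOT x_2 IMPLIES x_2 = True
          NOT x_2 = False
    NOT (((x_1 OR x_2) IMPLIES (x_2 IMPLIES x_1))) = True
      (x_1 OR x_2) IMPLIES (x_2 IMPLIES x_1) = False
        x_1 OR x_2 = True
        x_2 IMPLIES x_1 = False
Both conjuncts True, so the formula holds.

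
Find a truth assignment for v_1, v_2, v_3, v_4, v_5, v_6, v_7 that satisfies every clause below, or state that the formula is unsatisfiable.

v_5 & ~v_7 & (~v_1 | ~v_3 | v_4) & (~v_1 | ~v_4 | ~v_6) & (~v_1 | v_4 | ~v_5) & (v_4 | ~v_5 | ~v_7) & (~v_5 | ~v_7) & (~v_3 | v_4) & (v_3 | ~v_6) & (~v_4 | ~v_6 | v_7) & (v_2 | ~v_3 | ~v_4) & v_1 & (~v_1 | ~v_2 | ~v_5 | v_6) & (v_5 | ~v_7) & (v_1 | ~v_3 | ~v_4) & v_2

Case v_1 = True:
  (v_5) forces v_5 = True.
  (~v_7) forces v_7 = False.
  (~v_1 | v_4 | ~v_5) forces v_4 = True.
  (~v_1 | ~v_4 | ~v_6) forces v_6 = False.
  (~v_1 | ~v_2 | ~v_5 | v_6) forces v_2 = False.
  Clause (v_2) is falsified — contradiction.
Case v_1 = False:
  Clause (v_1) is falsified — contradiction.
Both cases fail, so the formula is unsatisfiable.

UNSATISFIABLE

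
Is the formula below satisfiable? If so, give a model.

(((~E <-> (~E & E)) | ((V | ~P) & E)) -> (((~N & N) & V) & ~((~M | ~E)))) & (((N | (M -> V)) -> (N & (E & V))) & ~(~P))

V = False, P = True, E = False, N = False, M = True

  ((~E <-> (~E & E)) | ((V | ~P) & E)) -> (((~N & N) & V) & ~((~M | ~E))) = True
    (~E <-> (~E & E)) | ((V | ~P) & E) = False
      ~E <-> (~E & E) = False
        ~E = True
        ~E & E = False
          ~E = True
      (V | ~P) & E = False
        V | ~P = False
          ~P = False
    ((~N & N) & V) & ~((~M | ~E)) = False
      (~N & N) & V = False
        ~N & N = False
          ~N = True
      ~((~M | ~E)) = False
        ~M | ~E = True
          ~M = False
          ~E = True
  ((N | (M -> V)) -> (N & (E & V))) & ~(~P) = True
    (N | (M -> V)) -> (N & (E & V)) = True
      N | (M -> V) = False
        M -> V = False
      N & (E & V) = False
        E & V = False
    ~(~P) = True
      ~P = False
Both conjuncts True, so the formula holds.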